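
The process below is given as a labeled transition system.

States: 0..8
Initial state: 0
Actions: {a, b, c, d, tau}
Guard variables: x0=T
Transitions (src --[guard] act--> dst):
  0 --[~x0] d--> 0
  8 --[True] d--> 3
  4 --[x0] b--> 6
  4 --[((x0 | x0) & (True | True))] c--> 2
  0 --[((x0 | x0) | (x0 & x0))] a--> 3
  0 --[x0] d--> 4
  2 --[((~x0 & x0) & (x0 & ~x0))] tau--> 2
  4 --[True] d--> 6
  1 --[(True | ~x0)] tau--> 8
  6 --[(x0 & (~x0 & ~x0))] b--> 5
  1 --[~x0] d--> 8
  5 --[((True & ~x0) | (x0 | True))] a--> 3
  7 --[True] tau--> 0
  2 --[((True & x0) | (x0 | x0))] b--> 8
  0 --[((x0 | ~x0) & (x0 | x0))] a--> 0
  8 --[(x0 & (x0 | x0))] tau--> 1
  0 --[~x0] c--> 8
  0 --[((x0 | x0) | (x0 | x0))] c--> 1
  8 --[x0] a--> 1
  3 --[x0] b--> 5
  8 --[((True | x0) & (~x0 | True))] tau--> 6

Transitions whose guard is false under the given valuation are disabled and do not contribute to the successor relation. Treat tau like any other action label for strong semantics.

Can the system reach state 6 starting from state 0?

After dropping false guards: 16 live edges.
depth 0: {0}
depth 1: {1,3,4}  cumulative {0,1,3,4}
depth 2: {2,5,6,8}  cumulative {0,1,2,3,4,5,6,8}
R = {0,1,2,3,4,5,6,8}
witness 6: d·b

Answer: REACHABLE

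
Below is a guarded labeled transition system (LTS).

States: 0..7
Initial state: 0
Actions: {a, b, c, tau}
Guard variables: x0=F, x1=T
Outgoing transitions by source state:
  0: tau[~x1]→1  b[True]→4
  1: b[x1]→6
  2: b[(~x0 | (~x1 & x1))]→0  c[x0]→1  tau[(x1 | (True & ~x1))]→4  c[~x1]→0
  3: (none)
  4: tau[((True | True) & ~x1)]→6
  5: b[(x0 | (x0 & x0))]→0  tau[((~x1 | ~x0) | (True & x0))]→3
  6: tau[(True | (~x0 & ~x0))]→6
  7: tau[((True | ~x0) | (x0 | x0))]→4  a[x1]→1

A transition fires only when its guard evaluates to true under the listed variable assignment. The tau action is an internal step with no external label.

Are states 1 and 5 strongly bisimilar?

Refine partition for ~:
  round 0: {{0,1,2,3,4,5,6,7}}
  round 1: {{0,1},{2},{3,4},{5,6},{7}}
  round 2: {{0},{1},{2},{3,4},{5},{6},{7}}
7 equivalence class(es) (converged in 3)
1∈{1}, 5∈{5}

Answer: NOT BISIMILAR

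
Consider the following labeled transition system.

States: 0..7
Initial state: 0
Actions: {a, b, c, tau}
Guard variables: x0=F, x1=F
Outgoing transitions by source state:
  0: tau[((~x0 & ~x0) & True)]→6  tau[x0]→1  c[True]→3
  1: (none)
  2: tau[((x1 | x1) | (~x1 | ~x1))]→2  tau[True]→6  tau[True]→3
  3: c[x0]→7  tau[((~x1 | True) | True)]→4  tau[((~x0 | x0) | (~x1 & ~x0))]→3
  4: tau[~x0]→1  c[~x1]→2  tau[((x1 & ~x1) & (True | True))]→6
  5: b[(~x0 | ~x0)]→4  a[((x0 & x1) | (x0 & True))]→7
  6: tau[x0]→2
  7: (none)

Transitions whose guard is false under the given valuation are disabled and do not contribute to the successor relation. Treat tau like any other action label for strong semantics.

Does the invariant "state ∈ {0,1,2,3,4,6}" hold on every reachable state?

Safe = {0,1,2,3,4,6}
Reachable = {0,1,2,3,4,6}
  0: ✓
  1: ✓
  2: ✓
  3: ✓
  4: ✓
  6: ✓

Answer: INVARIANT HOLDS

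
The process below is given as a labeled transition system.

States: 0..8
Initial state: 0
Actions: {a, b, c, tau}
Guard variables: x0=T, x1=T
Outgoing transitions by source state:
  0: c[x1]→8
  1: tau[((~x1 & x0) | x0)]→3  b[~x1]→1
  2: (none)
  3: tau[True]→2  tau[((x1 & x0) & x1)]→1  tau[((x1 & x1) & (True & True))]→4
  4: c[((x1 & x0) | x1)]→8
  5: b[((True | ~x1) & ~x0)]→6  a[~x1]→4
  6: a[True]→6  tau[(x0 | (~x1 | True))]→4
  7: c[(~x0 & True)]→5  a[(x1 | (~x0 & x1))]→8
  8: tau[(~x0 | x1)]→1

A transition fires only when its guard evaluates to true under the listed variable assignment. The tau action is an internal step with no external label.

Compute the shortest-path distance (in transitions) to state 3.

Answer: 3

Working:
Layered search for 3:
  L0 = {0}
  L1 = {8}
  L2 = {1}
  L3 = {3}
first hit 3 at d=3 via c·tau·tau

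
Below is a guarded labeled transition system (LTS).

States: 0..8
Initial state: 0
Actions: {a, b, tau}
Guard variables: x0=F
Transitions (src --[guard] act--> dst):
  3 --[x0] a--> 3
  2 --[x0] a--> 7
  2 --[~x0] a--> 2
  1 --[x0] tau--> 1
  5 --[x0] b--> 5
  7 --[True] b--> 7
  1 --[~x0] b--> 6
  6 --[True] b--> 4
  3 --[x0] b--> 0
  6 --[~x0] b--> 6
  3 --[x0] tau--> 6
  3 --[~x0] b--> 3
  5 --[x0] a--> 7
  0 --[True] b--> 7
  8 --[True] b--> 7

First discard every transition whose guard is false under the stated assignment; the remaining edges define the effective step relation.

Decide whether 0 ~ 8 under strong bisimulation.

Answer: BISIMILAR

Analysis:
Refine partition for ~:
  π0 = {{0,1,2,3,4,5,6,7,8}}
  π1 = {{0,1,3,6,7,8},{2},{4,5}}
  π2 = {{0,1,3,7,8},{2},{4,5},{6}}
  π3 = {{0,3,7,8},{1},{2},{4,5},{6}}
stable after 4 split(s): 5 block(s)
0∈{0,3,7,8}, 8∈{0,3,7,8}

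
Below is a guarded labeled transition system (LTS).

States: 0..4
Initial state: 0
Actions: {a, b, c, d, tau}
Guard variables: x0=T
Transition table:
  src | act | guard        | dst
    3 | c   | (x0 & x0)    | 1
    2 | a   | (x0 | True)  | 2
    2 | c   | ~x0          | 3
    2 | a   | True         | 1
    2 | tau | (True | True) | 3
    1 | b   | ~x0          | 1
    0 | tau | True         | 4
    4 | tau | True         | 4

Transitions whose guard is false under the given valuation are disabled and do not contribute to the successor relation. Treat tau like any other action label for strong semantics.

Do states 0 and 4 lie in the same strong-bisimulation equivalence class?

Bisimulation quotient by refinement:
  round 0: {{0,1,2,3,4}}
  round 1: {{0,4},{1},{2},{3}}
4 equivalence class(es) (converged in 2)
[0]={0,4}  [4]={0,4}

Answer: BISIMILAR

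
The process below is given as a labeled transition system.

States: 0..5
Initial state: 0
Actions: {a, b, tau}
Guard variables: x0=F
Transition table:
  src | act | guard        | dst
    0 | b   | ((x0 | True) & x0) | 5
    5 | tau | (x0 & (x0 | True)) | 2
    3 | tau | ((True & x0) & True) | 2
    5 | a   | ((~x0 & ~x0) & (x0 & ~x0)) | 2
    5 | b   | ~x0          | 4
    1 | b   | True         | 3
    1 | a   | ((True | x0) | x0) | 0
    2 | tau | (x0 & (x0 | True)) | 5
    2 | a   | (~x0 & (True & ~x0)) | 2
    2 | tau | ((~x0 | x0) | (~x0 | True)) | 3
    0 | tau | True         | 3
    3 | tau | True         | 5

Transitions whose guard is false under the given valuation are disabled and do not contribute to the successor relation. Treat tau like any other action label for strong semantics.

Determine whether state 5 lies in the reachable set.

7 transition(s) survive guard evaluation.
depth 0: {0}
depth 1: {3}  cumulative {0,3}
depth 2: {5}  cumulative {0,3,5}
depth 3: {4}  cumulative {0,3,4,5}
R = {0,3,4,5}
trace reaching 5: tau·tau

Answer: REACHABLE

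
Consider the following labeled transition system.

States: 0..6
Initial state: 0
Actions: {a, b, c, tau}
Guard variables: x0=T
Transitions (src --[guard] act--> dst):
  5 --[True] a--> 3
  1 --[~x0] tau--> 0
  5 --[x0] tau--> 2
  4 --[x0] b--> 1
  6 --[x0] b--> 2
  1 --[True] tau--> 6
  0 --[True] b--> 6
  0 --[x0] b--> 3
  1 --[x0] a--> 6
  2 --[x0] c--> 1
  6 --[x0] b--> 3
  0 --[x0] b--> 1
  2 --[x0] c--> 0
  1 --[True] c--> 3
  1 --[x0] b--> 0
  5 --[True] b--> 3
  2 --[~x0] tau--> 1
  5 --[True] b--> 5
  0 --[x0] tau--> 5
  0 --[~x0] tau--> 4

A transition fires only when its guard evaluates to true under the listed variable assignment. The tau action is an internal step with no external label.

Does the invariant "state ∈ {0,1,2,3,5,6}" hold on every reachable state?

Answer: INVARIANT HOLDS

Working:
Allowed set {0,1,2,3,5,6}
Reach set: {0,1,2,3,5,6}
  0: safe
  1: safe
  2: safe
  3: safe
  5: safe
  6: safe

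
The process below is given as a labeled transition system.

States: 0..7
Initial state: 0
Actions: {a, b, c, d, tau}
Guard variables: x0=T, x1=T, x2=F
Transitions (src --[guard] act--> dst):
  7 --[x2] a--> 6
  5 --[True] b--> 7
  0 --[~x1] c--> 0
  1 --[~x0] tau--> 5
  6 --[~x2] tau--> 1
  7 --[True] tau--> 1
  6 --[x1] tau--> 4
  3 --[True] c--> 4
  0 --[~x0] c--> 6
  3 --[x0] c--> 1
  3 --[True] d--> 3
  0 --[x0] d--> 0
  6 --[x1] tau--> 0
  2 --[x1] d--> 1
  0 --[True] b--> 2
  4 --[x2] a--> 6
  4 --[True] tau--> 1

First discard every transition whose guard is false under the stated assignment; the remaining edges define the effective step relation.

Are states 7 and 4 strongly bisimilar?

Answer: BISIMILAR

Analysis:
Refine partition for ~:
  π0 = {{0,1,2,3,4,5,6,7}}
  π1 = {{0},{1},{2},{3},{4,6,7},{5}}
  π2 = {{0},{1},{2},{3},{4,7},{5},{6}}
7 equivalence class(es) (converged in 3)
[7]={4,7}  [4]={4,7}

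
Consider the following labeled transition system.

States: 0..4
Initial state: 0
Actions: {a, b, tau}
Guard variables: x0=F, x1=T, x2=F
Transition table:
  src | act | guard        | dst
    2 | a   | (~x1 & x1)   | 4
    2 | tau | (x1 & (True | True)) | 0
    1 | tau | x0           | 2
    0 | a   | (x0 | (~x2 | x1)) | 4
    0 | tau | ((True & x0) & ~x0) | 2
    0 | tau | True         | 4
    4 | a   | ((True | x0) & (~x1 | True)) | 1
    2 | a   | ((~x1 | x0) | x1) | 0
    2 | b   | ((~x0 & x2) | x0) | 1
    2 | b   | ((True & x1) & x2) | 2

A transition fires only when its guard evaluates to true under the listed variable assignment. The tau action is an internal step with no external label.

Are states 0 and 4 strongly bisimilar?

Bisimulation quotient by refinement:
  P[0] = {{0,1,2,3,4}}
  P[1] = {{0,2},{1,3},{4}}
  P[2] = {{0},{1,3},{2},{4}}
stable after 3 split(s): 4 block(s)
[0]={0}  [4]={4}

Answer: NOT BISIMILAR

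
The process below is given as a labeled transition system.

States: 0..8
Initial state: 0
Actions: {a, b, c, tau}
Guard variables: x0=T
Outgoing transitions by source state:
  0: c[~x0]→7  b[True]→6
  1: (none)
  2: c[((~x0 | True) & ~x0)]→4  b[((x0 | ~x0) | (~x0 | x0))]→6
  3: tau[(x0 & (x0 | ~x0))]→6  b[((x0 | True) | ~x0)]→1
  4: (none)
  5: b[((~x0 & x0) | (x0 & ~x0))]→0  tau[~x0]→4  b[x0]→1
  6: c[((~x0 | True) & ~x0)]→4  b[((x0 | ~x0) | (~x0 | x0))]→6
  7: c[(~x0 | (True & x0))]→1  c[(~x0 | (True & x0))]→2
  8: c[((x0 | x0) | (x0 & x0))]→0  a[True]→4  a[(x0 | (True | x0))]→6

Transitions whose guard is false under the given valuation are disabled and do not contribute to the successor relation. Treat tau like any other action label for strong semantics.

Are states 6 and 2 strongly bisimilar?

Bisimulation quotient by refinement:
  round 0: {{0,1,2,3,4,5,6,7,8}}
  round 1: {{0,2,5,6},{1,4},{3},{7},{8}}
  round 2: {{0,2,6},{1,4},{3},{5},{7},{8}}
stable after 3 split(s): 6 block(s)
6∈{0,2,6}, 2∈{0,2,6}

Answer: BISIMILAR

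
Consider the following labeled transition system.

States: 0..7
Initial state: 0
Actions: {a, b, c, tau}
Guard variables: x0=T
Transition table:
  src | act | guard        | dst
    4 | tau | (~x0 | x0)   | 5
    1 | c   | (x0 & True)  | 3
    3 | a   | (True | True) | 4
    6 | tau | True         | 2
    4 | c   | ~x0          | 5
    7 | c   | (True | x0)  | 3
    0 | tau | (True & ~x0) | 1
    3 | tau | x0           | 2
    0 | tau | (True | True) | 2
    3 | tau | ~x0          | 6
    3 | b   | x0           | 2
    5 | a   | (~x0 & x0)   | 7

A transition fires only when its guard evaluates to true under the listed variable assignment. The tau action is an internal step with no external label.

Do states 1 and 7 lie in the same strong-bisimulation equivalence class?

Answer: BISIMILAR

Working:
Refine partition for ~:
  π0 = {{0,1,2,3,4,5,6,7}}
  π1 = {{0,4,6},{1,7},{2,5},{3}}
stable after 2 split(s): 4 block(s)
[1]={1,7}  [7]={1,7}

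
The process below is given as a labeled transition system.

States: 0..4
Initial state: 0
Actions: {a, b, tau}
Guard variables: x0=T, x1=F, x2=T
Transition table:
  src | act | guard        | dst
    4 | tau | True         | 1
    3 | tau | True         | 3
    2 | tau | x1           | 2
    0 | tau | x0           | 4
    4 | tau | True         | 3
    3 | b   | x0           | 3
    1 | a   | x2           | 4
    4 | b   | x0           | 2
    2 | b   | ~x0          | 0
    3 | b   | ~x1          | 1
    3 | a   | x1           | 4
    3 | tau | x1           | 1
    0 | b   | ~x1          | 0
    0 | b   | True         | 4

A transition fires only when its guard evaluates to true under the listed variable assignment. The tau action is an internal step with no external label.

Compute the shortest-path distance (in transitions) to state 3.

Layered search for 3:
  Layer 0: {0}
  Layer 1: {4}
  Layer 2: {1,2,3}
depth(3)=2, e.g. b·tau

Answer: 2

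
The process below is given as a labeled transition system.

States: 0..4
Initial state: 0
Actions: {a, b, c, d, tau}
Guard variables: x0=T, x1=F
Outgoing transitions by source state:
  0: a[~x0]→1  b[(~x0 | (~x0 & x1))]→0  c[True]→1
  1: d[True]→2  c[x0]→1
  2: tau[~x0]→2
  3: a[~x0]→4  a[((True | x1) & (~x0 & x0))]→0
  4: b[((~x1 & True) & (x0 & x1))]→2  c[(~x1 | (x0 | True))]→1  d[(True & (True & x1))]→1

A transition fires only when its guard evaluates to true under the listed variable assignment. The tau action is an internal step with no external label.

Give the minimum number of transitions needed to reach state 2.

Layered search for 2:
  Layer 0: {0}
  Layer 1: {1}
  Layer 2: {2}
first hit 2 at d=2 via c·d

Answer: 2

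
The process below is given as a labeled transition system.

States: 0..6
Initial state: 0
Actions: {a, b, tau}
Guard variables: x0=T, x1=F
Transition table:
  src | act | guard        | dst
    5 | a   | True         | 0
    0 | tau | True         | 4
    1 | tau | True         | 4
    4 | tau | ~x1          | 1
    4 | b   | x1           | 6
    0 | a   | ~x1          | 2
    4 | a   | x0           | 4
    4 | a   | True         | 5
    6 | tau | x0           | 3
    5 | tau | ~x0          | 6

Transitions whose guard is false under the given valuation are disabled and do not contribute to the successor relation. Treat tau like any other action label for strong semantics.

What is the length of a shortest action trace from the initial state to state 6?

Breadth-first toward 6:
  depth 0: {0}
  depth 1: {2,4}
  depth 2: {1,5}
6 never appears.

Answer: UNREACHABLE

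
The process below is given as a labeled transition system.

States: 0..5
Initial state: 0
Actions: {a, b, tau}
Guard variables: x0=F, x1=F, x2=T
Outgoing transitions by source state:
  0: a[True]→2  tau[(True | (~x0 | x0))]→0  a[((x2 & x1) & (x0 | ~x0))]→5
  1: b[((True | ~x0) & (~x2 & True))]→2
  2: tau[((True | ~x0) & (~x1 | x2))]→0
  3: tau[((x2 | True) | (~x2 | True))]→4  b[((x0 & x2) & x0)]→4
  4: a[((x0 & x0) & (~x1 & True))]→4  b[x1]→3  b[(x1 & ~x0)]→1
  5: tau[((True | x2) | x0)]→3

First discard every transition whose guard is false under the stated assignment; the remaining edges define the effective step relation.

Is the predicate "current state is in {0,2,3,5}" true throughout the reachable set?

Allowed set {0,2,3,5}
Reach set: {0,2}
  0: ✓
  2: ✓

Answer: INVARIANT HOLDS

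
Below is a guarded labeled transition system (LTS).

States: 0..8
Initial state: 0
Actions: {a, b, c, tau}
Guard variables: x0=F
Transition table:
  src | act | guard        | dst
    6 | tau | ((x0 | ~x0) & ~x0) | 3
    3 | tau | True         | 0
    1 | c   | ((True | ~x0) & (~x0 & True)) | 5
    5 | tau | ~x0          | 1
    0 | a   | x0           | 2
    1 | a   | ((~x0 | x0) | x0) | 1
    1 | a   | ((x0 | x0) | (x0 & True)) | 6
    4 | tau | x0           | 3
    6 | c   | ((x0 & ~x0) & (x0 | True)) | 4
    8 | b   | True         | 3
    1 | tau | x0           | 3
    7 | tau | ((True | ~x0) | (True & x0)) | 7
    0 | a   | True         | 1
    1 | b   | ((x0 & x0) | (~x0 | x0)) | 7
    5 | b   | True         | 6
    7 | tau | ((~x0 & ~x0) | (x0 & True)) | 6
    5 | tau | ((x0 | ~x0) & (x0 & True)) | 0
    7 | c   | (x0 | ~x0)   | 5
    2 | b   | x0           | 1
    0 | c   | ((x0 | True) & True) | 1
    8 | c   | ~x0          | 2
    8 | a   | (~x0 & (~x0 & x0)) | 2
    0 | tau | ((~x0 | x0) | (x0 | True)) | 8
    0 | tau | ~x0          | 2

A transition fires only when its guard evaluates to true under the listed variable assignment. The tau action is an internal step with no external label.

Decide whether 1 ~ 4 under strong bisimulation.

Answer: NOT BISIMILAR

Trace:
Compute ~ classes (split until stable):
  round 0: {{0,1,2,3,4,5,6,7,8}}
  round 1: {{0},{1},{2,4},{3,6},{5},{7},{8}}
  round 2: {{0},{1},{2,4},{3},{5},{6},{7},{8}}
8 equivalence class(es) (converged in 3)
class of 1: {1}; class of 4: {2,4}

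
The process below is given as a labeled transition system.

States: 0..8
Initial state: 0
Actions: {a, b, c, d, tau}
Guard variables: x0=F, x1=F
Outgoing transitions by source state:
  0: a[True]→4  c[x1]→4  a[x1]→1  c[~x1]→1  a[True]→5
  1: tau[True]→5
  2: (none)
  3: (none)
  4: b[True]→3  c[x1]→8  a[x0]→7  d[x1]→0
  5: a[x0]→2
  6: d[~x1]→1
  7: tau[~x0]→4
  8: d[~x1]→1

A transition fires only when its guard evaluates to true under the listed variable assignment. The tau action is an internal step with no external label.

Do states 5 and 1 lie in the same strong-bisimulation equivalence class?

Refine partition for ~:
  π0 = {{0,1,2,3,4,5,6,7,8}}
  π1 = {{0},{1,7},{2,3,5},{4},{6,8}}
  π2 = {{0},{1},{2,3,5},{4},{6,8},{7}}
Fixed point at round 3; 6 class(es).
class of 5: {2,3,5}; class of 1: {1}

Answer: NOT BISIMILAR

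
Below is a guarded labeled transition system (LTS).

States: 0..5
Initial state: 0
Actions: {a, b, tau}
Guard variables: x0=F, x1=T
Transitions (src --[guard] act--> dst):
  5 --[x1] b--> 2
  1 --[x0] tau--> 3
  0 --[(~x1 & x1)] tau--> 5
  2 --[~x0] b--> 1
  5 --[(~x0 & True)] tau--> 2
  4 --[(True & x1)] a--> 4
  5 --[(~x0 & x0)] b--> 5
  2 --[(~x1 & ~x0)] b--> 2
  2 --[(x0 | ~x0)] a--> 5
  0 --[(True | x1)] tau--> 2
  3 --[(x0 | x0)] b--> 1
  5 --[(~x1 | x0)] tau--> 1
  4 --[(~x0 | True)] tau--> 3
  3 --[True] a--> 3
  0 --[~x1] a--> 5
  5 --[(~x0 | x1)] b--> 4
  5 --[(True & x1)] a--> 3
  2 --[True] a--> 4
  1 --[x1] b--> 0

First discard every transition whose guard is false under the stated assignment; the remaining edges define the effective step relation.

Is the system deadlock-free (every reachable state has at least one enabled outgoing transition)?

Answer: DEADLOCK-FREE

Trace:
Reach set: {0,1,2,3,4,5}
  0: tau→2  [1 exit(s)]
  1: b→0  [1 exit(s)]
  2: a→4  a→5  b→1  [3 exit(s)]
  3: a→3  [1 exit(s)]
  4: a→4  tau→3  [2 exit(s)]
  5: a→3  b→2  b→4  tau→2  [4 exit(s)]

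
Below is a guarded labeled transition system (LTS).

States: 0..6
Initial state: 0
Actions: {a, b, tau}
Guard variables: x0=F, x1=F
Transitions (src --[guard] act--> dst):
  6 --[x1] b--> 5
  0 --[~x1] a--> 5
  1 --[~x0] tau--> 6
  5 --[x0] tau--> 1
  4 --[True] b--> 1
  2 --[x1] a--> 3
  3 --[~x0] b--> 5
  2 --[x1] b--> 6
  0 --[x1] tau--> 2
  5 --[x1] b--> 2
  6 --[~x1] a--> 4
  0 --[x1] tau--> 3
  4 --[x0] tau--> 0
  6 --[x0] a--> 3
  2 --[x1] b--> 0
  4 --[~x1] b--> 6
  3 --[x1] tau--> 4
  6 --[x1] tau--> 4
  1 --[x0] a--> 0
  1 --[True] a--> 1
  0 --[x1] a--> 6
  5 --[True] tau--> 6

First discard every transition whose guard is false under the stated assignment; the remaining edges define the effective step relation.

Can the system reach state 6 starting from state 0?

Answer: REACHABLE

Working:
Guard filter leaves 8 enabled edge(s).
Layer 0: {0}
Layer 1: {5}  now seen {0,5}
Layer 2: {6}  now seen {0,5,6}
Layer 3: {4}  now seen {0,4,5,6}
Layer 4: {1}  now seen {0,1,4,5,6}
Reach set: {0,1,4,5,6}
Path to 6: a·tau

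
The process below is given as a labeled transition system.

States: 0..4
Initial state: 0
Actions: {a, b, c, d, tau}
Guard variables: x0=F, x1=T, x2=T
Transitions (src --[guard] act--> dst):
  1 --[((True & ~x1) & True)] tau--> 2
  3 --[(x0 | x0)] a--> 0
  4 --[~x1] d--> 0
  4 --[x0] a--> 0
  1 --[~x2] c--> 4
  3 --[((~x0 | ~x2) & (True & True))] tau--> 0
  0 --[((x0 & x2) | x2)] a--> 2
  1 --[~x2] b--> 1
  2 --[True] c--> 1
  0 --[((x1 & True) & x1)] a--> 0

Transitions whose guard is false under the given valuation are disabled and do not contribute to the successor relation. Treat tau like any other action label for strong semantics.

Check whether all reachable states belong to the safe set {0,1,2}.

Allowed set {0,1,2}
Reachable = {0,1,2}
  0: ok
  1: ok
  2: ok

Answer: INVARIANT HOLDS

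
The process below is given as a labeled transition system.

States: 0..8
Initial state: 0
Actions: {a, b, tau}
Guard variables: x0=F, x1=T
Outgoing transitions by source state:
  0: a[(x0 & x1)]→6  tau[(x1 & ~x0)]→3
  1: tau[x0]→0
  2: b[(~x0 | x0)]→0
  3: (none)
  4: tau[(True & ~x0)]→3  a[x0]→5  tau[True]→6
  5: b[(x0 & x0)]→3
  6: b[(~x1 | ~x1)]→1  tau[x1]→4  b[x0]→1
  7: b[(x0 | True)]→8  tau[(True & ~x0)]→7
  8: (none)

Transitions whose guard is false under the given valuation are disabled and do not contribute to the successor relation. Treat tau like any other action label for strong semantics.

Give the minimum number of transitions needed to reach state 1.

Answer: UNREACHABLE

Analysis:
Breadth-first toward 1:
  L0 = {0}
  L1 = {3}
1 never appears.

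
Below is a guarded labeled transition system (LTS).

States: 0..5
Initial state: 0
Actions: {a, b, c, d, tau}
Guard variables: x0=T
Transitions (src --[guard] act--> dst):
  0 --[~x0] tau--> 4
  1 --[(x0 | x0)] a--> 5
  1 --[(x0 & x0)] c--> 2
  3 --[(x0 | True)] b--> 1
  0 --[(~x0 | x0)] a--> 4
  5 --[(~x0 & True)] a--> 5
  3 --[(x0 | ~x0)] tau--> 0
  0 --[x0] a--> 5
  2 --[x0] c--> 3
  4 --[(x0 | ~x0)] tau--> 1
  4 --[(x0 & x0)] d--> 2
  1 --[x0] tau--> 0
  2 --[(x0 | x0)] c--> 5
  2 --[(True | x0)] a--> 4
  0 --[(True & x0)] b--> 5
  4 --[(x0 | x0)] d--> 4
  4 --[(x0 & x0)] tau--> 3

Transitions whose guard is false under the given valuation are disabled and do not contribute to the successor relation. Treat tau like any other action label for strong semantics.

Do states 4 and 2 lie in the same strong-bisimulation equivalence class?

Compute ~ classes (split until stable):
  π0 = {{0,1,2,3,4,5}}
  π1 = {{0},{1},{2},{3},{4},{5}}
stable after 2 split(s): 6 block(s)
[4]={4}  [2]={2}

Answer: NOT BISIMILAR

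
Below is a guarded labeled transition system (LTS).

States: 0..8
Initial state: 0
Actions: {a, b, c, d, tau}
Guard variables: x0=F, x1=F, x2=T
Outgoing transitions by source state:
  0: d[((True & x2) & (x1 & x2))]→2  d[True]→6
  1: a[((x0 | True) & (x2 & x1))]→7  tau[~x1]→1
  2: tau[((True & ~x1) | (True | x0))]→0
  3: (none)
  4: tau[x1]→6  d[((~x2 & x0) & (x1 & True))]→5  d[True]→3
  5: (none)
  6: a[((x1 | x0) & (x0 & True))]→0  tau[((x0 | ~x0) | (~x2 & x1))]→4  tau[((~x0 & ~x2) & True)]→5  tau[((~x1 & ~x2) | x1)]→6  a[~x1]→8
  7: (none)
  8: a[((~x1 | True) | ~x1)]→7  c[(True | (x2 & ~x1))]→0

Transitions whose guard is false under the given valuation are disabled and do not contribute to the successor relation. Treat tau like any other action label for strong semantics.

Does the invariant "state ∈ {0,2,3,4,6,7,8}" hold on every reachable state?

Inv-set: {0,2,3,4,6,7,8}
Reach set: {0,3,4,6,7,8}
  0: ok
  3: ok
  4: ok
  6: ok
  7: ok
  8: ok

Answer: INVARIANT HOLDS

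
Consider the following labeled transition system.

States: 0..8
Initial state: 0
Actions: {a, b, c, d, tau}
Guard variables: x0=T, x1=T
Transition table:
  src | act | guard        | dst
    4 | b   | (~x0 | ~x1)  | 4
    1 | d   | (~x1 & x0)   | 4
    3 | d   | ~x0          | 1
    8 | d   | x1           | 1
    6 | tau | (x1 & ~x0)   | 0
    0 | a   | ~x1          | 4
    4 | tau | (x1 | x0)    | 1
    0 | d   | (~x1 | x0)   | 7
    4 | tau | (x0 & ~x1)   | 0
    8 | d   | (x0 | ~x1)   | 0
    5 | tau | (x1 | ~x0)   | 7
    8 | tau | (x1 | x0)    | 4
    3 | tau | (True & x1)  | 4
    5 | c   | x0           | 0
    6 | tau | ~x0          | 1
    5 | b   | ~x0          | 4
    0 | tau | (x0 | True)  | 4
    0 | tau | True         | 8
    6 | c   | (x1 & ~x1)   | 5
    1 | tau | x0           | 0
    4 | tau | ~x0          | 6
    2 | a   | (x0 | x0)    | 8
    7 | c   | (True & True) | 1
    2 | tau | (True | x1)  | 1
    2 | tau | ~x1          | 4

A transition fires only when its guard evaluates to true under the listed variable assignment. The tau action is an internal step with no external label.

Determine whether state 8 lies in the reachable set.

Answer: REACHABLE

Working:
14 transition(s) survive guard evaluation.
L0 = {0}
L1 = {4,7,8}  cumulative {0,4,7,8}
L2 = {1}  cumulative {0,1,4,7,8}
R = {0,1,4,7,8}
witness 8: tau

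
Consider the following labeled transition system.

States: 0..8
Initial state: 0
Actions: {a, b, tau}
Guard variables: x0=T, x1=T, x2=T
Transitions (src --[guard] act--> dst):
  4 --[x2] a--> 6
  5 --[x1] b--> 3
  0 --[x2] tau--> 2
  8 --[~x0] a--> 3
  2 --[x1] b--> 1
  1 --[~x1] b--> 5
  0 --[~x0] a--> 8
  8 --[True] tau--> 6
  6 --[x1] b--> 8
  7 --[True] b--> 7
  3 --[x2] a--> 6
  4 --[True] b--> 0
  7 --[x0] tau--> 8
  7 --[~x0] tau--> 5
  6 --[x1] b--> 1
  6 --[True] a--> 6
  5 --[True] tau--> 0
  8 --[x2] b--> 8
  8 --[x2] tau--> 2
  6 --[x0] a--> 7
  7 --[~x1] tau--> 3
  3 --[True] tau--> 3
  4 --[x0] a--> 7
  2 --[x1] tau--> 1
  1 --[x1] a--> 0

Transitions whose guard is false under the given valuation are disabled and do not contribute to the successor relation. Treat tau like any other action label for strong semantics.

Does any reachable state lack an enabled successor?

Reach set: {0,1,2}
  0: tau→2  [deg 1]
  1: a→0  [deg 1]
  2: b→1  tau→1  [deg 2]

Answer: DEADLOCK-FREE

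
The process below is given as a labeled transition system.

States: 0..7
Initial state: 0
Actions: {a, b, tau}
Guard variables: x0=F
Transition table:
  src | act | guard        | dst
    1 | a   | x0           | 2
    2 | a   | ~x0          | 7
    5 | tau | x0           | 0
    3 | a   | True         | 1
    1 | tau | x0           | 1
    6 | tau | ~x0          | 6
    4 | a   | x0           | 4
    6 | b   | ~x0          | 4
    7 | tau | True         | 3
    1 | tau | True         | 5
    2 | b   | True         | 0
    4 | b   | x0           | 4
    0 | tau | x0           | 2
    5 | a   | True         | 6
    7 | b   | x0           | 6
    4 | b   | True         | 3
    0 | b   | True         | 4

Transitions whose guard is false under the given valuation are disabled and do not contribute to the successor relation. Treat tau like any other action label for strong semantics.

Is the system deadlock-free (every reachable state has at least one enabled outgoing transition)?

Answer: DEADLOCK-FREE

Analysis:
R = {0,1,3,4,5,6}
  0: b→4  [deg 1]
  1: tau→5  [deg 1]
  3: a→1  [deg 1]
  4: b→3  [deg 1]
  5: a→6  [deg 1]
  6: b→4  tau→6  [deg 2]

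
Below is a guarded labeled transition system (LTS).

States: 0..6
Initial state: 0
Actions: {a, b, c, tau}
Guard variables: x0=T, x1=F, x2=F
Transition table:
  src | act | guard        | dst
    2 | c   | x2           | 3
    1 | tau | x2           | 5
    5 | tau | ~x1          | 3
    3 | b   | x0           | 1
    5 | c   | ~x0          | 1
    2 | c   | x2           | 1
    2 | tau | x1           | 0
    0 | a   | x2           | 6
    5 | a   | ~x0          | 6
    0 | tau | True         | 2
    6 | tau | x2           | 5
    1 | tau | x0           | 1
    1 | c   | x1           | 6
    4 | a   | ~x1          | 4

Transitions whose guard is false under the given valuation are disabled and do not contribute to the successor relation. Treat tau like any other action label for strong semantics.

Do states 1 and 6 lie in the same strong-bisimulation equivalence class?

Refine partition for ~:
  P[0] = {{0,1,2,3,4,5,6}}
  P[1] = {{0,1,5},{2,6},{3},{4}}
  P[2] = {{0},{1},{2,6},{3},{4},{5}}
6 equivalence class(es) (converged in 3)
class of 1: {1}; class of 6: {2,6}

Answer: NOT BISIMILAR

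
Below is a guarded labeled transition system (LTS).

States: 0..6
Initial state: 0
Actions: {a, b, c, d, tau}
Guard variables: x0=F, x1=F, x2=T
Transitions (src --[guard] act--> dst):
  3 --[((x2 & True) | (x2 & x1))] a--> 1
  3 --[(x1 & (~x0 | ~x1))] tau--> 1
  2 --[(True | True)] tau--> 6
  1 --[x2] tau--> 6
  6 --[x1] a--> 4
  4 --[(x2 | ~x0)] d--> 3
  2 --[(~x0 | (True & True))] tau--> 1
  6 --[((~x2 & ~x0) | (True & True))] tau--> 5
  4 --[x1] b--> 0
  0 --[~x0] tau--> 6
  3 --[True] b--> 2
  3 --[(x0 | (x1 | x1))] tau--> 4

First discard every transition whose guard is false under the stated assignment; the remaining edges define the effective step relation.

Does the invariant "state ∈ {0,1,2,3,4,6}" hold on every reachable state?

Safe = {0,1,2,3,4,6}
Reachable = {0,5,6}
  0: ✓
  5: ✗ unsafe
  6: ✓
counterexample path to 5: tau·tau

Answer: INVARIANT VIOLATED at state 5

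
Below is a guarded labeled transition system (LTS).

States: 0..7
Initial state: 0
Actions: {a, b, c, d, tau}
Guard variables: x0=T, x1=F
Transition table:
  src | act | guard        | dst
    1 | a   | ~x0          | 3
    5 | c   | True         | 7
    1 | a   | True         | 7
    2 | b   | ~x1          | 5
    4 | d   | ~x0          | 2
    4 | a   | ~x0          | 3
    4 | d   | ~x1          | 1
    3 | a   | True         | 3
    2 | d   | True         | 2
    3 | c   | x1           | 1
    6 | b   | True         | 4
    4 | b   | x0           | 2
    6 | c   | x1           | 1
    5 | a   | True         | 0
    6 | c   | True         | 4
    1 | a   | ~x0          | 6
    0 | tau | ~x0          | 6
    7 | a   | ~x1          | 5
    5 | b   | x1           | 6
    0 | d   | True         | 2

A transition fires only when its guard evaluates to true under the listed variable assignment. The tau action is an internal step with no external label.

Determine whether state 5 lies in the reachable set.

Answer: REACHABLE

Analysis:
Guard filter leaves 12 enabled edge(s).
Layer 0: {0}
Layer 1: {2}  now seen {0,2}
Layer 2: {5}  now seen {0,2,5}
Layer 3: {7}  now seen {0,2,5,7}
R = {0,2,5,7}
Path to 5: d·b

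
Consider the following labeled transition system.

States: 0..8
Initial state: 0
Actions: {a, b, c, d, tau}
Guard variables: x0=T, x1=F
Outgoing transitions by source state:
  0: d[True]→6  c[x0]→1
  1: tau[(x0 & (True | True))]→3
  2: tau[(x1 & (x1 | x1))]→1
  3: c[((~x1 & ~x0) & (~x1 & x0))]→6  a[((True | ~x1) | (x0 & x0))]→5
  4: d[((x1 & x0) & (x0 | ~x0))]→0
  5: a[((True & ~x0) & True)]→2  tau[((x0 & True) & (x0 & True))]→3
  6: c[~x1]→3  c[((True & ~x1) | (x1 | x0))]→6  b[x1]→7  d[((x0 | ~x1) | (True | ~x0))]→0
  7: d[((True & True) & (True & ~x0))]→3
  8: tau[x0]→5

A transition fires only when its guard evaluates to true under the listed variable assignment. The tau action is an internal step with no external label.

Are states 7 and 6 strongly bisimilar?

Answer: NOT BISIMILAR

Working:
Compute ~ classes (split until stable):
  P[0] = {{0,1,2,3,4,5,6,7,8}}
  P[1] = {{0,6},{1,5,8},{2,4,7},{3}}
  P[2] = {{0},{1,5},{2,4,7},{3},{6},{8}}
stable after 3 split(s): 6 block(s)
[7]={2,4,7}  [6]={6}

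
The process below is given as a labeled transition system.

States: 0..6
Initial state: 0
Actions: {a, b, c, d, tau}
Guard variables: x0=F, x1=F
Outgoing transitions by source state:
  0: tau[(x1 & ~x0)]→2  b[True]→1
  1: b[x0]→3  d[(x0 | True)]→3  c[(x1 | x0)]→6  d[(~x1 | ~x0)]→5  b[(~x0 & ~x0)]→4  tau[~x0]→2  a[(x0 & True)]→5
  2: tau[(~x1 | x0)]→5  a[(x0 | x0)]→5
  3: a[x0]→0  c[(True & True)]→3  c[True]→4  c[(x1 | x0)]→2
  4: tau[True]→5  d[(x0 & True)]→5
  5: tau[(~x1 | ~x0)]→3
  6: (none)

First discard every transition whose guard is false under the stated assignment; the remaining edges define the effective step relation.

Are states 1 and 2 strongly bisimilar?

Answer: NOT BISIMILAR

Analysis:
Refine partition for ~:
  round 0: {{0,1,2,3,4,5,6}}
  round 1: {{0},{1},{2,4,5},{3},{6}}
  round 2: {{0},{1},{2,4},{3},{5},{6}}
Fixed point at round 3; 6 class(es).
1∈{1}, 2∈{2,4}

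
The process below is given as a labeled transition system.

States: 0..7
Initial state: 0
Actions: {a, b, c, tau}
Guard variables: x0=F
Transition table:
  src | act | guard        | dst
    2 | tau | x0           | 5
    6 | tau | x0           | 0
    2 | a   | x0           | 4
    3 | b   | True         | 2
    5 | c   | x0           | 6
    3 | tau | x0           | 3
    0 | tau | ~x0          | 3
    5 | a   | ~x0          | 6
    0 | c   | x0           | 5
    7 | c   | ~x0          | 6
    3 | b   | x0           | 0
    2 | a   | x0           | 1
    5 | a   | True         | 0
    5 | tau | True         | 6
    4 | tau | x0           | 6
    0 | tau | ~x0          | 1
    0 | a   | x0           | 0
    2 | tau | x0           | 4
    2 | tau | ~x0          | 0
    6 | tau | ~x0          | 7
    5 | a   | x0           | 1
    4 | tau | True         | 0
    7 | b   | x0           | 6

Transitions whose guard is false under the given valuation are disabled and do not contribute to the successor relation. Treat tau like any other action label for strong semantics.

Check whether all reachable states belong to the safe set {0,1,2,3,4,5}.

Answer: INVARIANT HOLDS

Trace:
Inv-set: {0,1,2,3,4,5}
R = {0,1,2,3}
  0: ✓
  1: ✓
  2: ✓
  3: ✓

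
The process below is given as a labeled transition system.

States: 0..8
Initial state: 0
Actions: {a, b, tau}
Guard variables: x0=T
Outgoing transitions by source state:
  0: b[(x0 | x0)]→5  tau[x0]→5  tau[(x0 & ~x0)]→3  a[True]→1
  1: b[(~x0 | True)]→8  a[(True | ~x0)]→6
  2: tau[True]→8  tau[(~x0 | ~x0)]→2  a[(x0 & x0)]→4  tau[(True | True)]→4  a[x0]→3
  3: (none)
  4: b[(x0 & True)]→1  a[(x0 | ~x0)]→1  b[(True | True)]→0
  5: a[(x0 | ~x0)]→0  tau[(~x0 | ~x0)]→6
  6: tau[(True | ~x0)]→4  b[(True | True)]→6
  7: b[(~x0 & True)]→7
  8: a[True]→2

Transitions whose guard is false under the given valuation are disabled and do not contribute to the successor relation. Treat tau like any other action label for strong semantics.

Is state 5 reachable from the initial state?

Answer: REACHABLE

Analysis:
Guard filter leaves 16 enabled edge(s).
Layer 0: {0}
Layer 1: {1,5}  cumulative {0,1,5}
Layer 2: {6,8}  cumulative {0,1,5,6,8}
Layer 3: {2,4}  cumulative {0,1,2,4,5,6,8}
Layer 4: {3}  cumulative {0,1,2,3,4,5,6,8}
Reachable = {0,1,2,3,4,5,6,8}
Path to 5: b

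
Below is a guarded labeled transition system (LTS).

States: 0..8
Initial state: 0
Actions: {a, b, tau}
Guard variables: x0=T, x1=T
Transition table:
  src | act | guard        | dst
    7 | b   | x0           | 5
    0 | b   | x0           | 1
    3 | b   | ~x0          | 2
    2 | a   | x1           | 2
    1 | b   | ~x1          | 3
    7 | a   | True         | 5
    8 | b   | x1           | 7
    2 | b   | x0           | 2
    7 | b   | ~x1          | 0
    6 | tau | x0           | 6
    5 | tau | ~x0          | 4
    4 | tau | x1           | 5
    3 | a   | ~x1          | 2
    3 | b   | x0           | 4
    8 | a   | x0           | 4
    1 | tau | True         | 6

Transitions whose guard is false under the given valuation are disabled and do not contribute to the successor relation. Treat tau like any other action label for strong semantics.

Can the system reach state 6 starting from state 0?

Guard filter leaves 11 enabled edge(s).
Layer 0: {0}
Layer 1: {1}  cumulative {0,1}
Layer 2: {6}  cumulative {0,1,6}
R = {0,1,6}
trace reaching 6: b·tau

Answer: REACHABLE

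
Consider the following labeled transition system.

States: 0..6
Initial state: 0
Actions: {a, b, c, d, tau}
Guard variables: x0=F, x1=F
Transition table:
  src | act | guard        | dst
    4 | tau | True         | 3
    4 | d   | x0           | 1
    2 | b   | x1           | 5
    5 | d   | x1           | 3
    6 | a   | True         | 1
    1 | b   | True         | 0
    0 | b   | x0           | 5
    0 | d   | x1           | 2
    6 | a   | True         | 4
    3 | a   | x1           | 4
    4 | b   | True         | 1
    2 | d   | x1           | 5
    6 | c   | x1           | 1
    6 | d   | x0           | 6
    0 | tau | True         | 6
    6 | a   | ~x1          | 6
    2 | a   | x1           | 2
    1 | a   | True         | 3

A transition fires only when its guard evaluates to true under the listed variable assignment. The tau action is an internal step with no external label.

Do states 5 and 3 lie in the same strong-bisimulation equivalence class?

Answer: BISIMILAR

Analysis:
Refine partition for ~:
  π0 = {{0,1,2,3,4,5,6}}
  π1 = {{0},{1},{2,3,5},{4},{6}}
5 equivalence class(es) (converged in 2)
5∈{2,3,5}, 3∈{2,3,5}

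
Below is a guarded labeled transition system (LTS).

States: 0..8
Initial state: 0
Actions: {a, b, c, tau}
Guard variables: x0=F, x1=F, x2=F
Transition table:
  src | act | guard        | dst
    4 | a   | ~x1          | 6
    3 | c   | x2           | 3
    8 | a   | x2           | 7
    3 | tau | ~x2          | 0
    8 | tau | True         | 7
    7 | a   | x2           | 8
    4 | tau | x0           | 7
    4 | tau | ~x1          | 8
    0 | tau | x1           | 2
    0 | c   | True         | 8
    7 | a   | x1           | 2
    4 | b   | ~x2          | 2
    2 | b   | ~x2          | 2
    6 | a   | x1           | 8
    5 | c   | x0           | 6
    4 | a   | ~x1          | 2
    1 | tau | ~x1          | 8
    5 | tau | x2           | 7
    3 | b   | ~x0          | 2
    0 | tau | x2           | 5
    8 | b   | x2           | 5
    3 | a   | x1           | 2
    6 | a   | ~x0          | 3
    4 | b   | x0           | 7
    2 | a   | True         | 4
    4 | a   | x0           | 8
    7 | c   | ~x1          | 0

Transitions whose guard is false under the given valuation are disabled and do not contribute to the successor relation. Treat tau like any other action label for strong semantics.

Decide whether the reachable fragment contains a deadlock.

Reachable = {0,7,8}
  0: c→8  [1 out]
  7: c→0  [1 out]
  8: tau→7  [1 out]

Answer: DEADLOCK-FREE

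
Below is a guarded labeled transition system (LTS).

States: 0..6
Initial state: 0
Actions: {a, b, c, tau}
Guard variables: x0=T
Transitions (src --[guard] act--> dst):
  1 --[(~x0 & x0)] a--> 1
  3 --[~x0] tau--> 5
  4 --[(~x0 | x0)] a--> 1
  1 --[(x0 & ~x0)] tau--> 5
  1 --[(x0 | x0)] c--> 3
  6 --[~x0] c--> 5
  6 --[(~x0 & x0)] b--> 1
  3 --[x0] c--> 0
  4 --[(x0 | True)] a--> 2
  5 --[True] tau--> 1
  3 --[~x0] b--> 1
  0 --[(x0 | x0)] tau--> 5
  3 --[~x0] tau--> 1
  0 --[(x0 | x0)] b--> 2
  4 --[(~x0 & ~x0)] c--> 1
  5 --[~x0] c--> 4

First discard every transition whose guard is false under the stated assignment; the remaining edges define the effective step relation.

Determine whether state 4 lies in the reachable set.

Guard filter leaves 7 enabled edge(s).
L0 = {0}
L1 = {2,5}  cumulative {0,2,5}
L2 = {1}  cumulative {0,1,2,5}
L3 = {3}  cumulative {0,1,2,3,5}
Reach set: {0,1,2,3,5}

Answer: UNREACHABLE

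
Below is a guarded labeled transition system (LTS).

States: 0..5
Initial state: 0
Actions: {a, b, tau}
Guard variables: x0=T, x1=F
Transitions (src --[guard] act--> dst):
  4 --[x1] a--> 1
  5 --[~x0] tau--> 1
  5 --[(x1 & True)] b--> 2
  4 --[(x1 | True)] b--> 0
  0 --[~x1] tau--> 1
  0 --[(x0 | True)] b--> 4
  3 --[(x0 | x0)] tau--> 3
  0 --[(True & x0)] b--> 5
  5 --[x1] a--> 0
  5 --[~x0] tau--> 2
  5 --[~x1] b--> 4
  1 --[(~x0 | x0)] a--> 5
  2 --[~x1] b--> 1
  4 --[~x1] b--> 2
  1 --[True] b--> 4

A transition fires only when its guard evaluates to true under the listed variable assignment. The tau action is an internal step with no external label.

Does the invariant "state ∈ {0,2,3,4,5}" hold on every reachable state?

Answer: INVARIANT VIOLATED at state 1

Analysis:
Allowed set {0,2,3,4,5}
Reach set: {0,1,2,4,5}
  0: safe
  1: ✗ unsafe
  2: safe
  4: safe
  5: safe
counterexample path to 1: tau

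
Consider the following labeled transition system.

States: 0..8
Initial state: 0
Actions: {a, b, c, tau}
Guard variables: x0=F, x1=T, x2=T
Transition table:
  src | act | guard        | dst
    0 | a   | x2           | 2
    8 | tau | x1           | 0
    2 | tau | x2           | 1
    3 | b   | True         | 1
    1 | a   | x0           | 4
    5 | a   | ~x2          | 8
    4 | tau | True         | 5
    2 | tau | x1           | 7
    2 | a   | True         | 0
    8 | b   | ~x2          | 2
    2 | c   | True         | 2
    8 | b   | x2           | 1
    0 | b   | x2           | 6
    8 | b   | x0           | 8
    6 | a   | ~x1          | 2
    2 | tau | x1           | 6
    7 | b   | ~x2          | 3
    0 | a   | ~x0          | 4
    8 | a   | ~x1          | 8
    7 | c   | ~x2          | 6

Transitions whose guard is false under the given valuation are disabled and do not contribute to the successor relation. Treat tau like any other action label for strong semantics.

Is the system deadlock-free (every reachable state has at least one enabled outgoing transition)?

Reachable = {0,1,2,4,5,6,7}
  0: a→2  a→4  b→6  [deg 3]
  1: ∅  [no exit]
  2: a→0  c→2  tau→1  tau→6  tau→7  [deg 5]
  4: tau→5  [deg 1]
  5: ∅  [no exit]
  6: ∅  [no exit]
  7: ∅  [no exit]
witness 1: a·tau

Answer: DEADLOCK at state 1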